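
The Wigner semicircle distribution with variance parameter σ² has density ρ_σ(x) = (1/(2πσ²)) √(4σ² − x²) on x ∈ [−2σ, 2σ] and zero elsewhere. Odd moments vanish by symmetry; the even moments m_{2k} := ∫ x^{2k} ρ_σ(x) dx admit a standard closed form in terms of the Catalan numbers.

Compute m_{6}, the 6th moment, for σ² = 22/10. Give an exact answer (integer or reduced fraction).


By the scaled semicircle moment identity, m_{2k} = σ^{2k} · C_k with k = 3.
C_3 = (1/(k+1)) · C(2k, k) = (1/4) · C(6, 3) = (1/4) · 20 = 5.
σ^{2k} = (σ²)^k = (22/10)^3 = 1331/125.

Therefore m_{6} = σ^{6} · C_3 = (1331/125) · 5 = 1331/25.


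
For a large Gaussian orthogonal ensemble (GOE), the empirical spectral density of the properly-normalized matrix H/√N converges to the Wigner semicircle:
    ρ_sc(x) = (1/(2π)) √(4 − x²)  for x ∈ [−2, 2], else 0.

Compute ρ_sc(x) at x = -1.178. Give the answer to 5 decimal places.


ρ_sc(x) = (1/(2π)) √(4 − x²). With x = -1.178:
  4 − x² = 4 − (-1.178)² = 4 − 1.387684 = 2.612316.
  √(4 − x²) = 1.616266.
  1/(2π) = 0.159155.
  ρ_sc(-1.178) = 0.159155 · 1.616266 = 0.257237.

Rounded to 5 decimal places: ρ_sc(-1.178) ≈ 0.25724.


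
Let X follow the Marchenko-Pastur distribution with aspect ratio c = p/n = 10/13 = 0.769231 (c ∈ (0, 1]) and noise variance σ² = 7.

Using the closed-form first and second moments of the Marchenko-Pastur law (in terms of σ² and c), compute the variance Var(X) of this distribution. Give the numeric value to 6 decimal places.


Recall the MP moments m_1 = E[X] = σ² and m_2 = E[X²] = σ⁴ (1 + c).
m_1 = E[X] = σ² = 7, so m_1² = 49.
m_2 = E[X²] = σ⁴ (1 + c) = 49 · (1 + 0.769231) = 49 · 1.769231 = 86.692308.
(Note m_2 − m_1² simplifies to c · σ⁴ = 0.769231 · 49.)

Var(X) = m_2 − m_1² = 86.692308 − 49 = 37.692308.


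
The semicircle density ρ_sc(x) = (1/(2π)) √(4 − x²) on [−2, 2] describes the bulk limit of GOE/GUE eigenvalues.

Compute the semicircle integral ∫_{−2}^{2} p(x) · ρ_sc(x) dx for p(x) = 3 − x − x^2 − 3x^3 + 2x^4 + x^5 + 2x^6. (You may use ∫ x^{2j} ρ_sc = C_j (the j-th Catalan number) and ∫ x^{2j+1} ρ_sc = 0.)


Write p(x) = Σ a_i x^i, split into monomials and integrate each against ρ_sc separately.
Using ∫ x^{2j} ρ_sc = C_j = (1/(j+1)) C(2j, j) (Catalan numbers) and ∫ x^{2j+1} ρ_sc = 0 (odd monomials vanish by symmetry):
  i = 0 (even): a_0 · C_{0} = 3 · 1 = 3
  i = 1 (odd): ∫ x^1 ρ_sc = 0 (vanishes)
  i = 2 (even): a_2 · C_{1} = -1 · 1 = -1
  i = 3 (odd): ∫ x^3 ρ_sc = 0 (vanishes)
  i = 4 (even): a_4 · C_{2} = 2 · 2 = 4
  i = 5 (odd): ∫ x^5 ρ_sc = 0 (vanishes)
  i = 6 (even): a_6 · C_{3} = 2 · 5 = 10

Summing the contributions: ∫_{−2}^{2} p(x) ρ_sc(x) dx = 3 + (-1) + 4 + 10 = 16.


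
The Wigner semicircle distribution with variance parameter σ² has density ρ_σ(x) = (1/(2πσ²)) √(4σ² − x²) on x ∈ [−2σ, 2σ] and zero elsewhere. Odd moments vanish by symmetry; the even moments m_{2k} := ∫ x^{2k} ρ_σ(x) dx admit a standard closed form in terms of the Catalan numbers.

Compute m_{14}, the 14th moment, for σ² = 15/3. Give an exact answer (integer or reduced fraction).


By the scaled semicircle moment identity, m_{2k} = σ^{2k} · C_k with k = 7.
C_7 = (1/(k+1)) · C(2k, k) = (1/8) · C(14, 7) = (1/8) · 3432 = 429.
σ^{2k} = (σ²)^k = (15/3)^7 = 78125.

Therefore m_{14} = σ^{14} · C_7 = 78125 · 429 = 33515625.


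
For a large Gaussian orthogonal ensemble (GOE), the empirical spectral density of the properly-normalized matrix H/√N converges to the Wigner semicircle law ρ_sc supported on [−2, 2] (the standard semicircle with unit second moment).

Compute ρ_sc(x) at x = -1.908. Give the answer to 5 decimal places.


ρ_sc(x) = (1/(2π)) √(4 − x²). With x = -1.908:
  4 − x² = 4 − (-1.908)² = 4 − 3.640464 = 0.359536.
  √(4 − x²) = 0.599613.
  1/(2π) = 0.159155.
  ρ_sc(-1.908) = 0.159155 · 0.599613 = 0.095431.

Rounded to 5 decimal places: ρ_sc(-1.908) ≈ 0.09543.


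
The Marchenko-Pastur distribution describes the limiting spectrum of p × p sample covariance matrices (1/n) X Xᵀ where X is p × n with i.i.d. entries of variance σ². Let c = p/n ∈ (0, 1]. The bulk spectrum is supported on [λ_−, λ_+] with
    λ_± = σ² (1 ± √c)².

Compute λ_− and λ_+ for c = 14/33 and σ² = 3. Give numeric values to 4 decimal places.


c = 14/33 = 0.424242; √c = 0.651339.
λ_− = σ² (1 − √c)² = 3 · (1 − 0.651339)² = 3 · (0.348661)² = 0.364694.
λ_+ = σ² (1 + √c)² = 3 · (1 + 0.651339)² = 3 · (1.651339)² = 8.180761.

Rounded to 4 decimal places: λ_− ≈ 0.3647, λ_+ ≈ 8.1808.


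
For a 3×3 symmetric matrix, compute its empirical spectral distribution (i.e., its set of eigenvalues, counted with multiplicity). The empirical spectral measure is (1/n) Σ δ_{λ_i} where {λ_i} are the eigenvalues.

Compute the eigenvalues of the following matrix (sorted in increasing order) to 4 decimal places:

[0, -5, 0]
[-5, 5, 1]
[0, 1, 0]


Since M is real symmetric, all three eigenvalues are real; they are the roots of det(λI − M) = λ³ − (tr M) λ² + s λ − det M, where s is the sum of the principal 2×2 minors.
tr M = 0 + 5 + 0 = 5.
s = (0·5 − (-5)²) + (0·0 − 0²) + (5·0 − 1²) = -25 + 0 + (-1) = -26.
det M (expand along row 1) = 0·(-1) − (-5)·0 + 0·(-5) = 0.
Characteristic polynomial: λ³ − 5λ² − 26λ = 0.
Substitute λ = y + (tr M)/3 = y + 1.666667 to remove the quadratic term: y³ + p·y + q = 0 with p = s − (tr M)²/3 = -34.333333 and q = −2(tr M)³/27 + (tr M)·s/3 − det M = -52.592593.
Three real roots ⇒ use the trigonometric (Viète) form: r = 2√(−p/3) = 6.765928, φ = arccos(3q/(p·r)) = arccos(0.679208) = 0.824114 rad.
y_k = r·cos(φ/3 − 2πk/3) for k = 0, 1, 2 gives y = 6.512242, -1.666667, -4.845575.
λ_k = y_k + 1.666667 gives λ = 8.1789, 0.0000, -3.1789 (check: the sum is 5.0000 = tr M).

Eigenvalues sorted in increasing order: [-3.1789, 0.0000, 8.1789].


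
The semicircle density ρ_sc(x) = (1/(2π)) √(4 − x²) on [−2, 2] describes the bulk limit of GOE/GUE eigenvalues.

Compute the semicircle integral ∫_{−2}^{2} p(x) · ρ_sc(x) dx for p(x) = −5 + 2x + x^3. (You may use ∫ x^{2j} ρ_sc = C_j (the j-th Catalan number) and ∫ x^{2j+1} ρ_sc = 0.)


Write p(x) = Σ a_i x^i, split into monomials and integrate each against ρ_sc separately.
Using ∫ x^{2j} ρ_sc = C_j = (1/(j+1)) C(2j, j) (Catalan numbers) and ∫ x^{2j+1} ρ_sc = 0 (odd monomials vanish by symmetry):
  i = 0 (even): a_0 · C_{0} = -5 · 1 = -5
  i = 1 (odd): ∫ x^1 ρ_sc = 0 (vanishes)
  i = 3 (odd): ∫ x^3 ρ_sc = 0 (vanishes)

Summing the contributions: ∫_{−2}^{2} p(x) ρ_sc(x) dx = -5.


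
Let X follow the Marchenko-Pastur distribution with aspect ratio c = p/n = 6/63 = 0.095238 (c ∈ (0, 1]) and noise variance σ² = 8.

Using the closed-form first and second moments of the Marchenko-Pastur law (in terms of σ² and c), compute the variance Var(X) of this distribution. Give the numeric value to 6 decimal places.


Recall the MP moments m_1 = E[X] = σ² and m_2 = E[X²] = σ⁴ (1 + c).
m_1 = E[X] = σ² = 8, so m_1² = 64.
m_2 = E[X²] = σ⁴ (1 + c) = 64 · (1 + 0.095238) = 64 · 1.095238 = 70.095238.
(Note m_2 − m_1² simplifies to c · σ⁴ = 0.095238 · 64.)

Var(X) = m_2 − m_1² = 70.095238 − 64 = 6.095238.


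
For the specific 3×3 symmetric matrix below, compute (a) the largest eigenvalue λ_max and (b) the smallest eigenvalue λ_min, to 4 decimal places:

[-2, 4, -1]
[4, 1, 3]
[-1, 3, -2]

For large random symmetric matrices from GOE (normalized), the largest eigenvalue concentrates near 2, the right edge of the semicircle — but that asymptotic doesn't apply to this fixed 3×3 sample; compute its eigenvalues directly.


Since M is real symmetric, all three eigenvalues are real; they are the roots of det(λI − M) = λ³ − (tr M) λ² + s λ − det M, where s is the sum of the principal 2×2 minors.
tr M = -2 + 1 + (-2) = -3.
s = ((-2)·1 − 4²) + ((-2)·(-2) − (-1)²) + (1·(-2) − 3²) = -18 + 3 + (-11) = -26.
det M (expand along row 1) = (-2)·(-11) − 4·(-5) + (-1)·13 = 29.
Characteristic polynomial: λ³ + 3λ² − 26λ − 29 = 0.
Substitute λ = y + (tr M)/3 = y − 1.000000 to remove the quadratic term: y³ + p·y + q = 0 with p = s − (tr M)²/3 = -29.000000 and q = −2(tr M)³/27 + (tr M)·s/3 − det M = -1.000000.
Three real roots ⇒ use the trigonometric (Viète) form: r = 2√(−p/3) = 6.218253, φ = arccos(3q/(p·r)) = arccos(0.016636) = 1.554159 rad.
y_k = r·cos(φ/3 − 2πk/3) for k = 0, 1, 2 gives y = 5.402324, -0.034484, -5.367840.
λ_k = y_k − 1.000000 gives λ = 4.4023, -1.0345, -6.3678 (check: the sum is -3.0000 = tr M).

Hence λ_max = 4.4023 and λ_min = -6.3678.


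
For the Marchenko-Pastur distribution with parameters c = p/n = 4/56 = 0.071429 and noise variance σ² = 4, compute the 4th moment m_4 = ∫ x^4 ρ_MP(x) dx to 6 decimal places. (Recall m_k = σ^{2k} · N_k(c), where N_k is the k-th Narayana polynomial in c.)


E[X⁴] = σ⁸ (1 + 6c + 6c² + c³) (fourth MP moment). With σ² = 4 (so σ⁸ = 256) and c = 4/56 = 0.071429: E[X⁴] = 256 · (1 + 6·0.071429 + 6·(0.071429)² + (0.071429)³) = 256 · 1.459548.

So E[X^4] = 373.644315.


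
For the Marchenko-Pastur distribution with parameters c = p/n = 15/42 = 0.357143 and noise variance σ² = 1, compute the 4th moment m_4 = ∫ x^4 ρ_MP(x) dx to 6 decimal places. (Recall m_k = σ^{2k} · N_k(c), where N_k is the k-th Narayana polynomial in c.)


E[X⁴] = σ⁸ (1 + 6c + 6c² + c³) (fourth MP moment). With σ² = 1 (so σ⁸ = 1) and c = 15/42 = 0.357143: E[X⁴] = 1 · (1 + 6·0.357143 + 6·(0.357143)² + (0.357143)³) = 1 · 3.953717.

So E[X^4] = 3.953717.


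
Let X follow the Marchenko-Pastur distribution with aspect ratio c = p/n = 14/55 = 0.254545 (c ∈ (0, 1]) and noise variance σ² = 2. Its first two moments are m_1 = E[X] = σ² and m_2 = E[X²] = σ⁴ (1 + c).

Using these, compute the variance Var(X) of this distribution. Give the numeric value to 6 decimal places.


m_1 = E[X] = σ² = 2, so m_1² = 4.
m_2 = E[X²] = σ⁴ (1 + c) = 4 · (1 + 0.254545) = 4 · 1.254545 = 5.018182.
(Note m_2 − m_1² simplifies to c · σ⁴ = 0.254545 · 4.)

Var(X) = m_2 − m_1² = 5.018182 − 4 = 1.018182.


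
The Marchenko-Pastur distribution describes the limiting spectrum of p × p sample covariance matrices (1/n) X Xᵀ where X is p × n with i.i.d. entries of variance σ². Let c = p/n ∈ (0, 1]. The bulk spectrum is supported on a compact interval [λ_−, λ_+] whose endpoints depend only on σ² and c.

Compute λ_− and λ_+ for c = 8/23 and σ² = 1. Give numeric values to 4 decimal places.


c = 8/23 = 0.347826; √c = 0.589768.
λ_− = σ² (1 − √c)² = 1 · (1 − 0.589768)² = 1 · (0.410232)² = 0.168290.
λ_+ = σ² (1 + √c)² = 1 · (1 + 0.589768)² = 1 · (1.589768)² = 2.527362.

Rounded to 4 decimal places: λ_− ≈ 0.1683, λ_+ ≈ 2.5274.


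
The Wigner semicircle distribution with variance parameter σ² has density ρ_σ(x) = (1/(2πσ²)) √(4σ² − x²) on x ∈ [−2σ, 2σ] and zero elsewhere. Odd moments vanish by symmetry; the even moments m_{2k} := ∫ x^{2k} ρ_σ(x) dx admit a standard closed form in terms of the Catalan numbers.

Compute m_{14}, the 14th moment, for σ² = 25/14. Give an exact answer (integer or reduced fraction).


By the scaled semicircle moment identity, m_{2k} = σ^{2k} · C_k with k = 7.
C_7 = (1/(k+1)) · C(2k, k) = (1/8) · C(14, 7) = (1/8) · 3432 = 429.
σ^{2k} = (σ²)^k = (25/14)^7 = 6103515625/105413504.

Therefore m_{14} = σ^{14} · C_7 = (6103515625/105413504) · 429 = 2618408203125/105413504.


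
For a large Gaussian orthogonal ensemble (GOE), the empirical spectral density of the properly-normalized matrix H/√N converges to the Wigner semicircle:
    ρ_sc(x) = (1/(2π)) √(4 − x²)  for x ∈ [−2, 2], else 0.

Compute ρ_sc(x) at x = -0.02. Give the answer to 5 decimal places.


ρ_sc(x) = (1/(2π)) √(4 − x²). With x = -0.02:
  4 − x² = 4 − (-0.02)² = 4 − 0.000400 = 3.999600.
  √(4 − x²) = 1.999900.
  1/(2π) = 0.159155.
  ρ_sc(-0.02) = 0.159155 · 1.999900 = 0.318294.

Rounded to 5 decimal places: ρ_sc(-0.02) ≈ 0.31829.


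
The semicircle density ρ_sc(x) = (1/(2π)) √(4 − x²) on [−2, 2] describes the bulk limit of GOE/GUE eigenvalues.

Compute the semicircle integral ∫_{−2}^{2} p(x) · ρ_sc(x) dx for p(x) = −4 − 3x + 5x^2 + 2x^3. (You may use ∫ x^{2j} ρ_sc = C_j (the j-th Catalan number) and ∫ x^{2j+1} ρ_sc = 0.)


Write p(x) = Σ a_i x^i, split into monomials and integrate each against ρ_sc separately.
Using ∫ x^{2j} ρ_sc = C_j = (1/(j+1)) C(2j, j) (Catalan numbers) and ∫ x^{2j+1} ρ_sc = 0 (odd monomials vanish by symmetry):
  i = 0 (even): a_0 · C_{0} = -4 · 1 = -4
  i = 1 (odd): ∫ x^1 ρ_sc = 0 (vanishes)
  i = 2 (even): a_2 · C_{1} = 5 · 1 = 5
  i = 3 (odd): ∫ x^3 ρ_sc = 0 (vanishes)

Summing the contributions: ∫_{−2}^{2} p(x) ρ_sc(x) dx = (-4) + 5 = 1.


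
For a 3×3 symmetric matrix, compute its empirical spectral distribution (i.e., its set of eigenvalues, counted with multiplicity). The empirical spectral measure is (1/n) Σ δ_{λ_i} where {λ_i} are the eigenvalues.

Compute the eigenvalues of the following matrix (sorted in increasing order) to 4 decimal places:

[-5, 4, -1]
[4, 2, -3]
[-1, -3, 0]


Since M is real symmetric, all three eigenvalues are real; they are the roots of det(λI − M) = λ³ − (tr M) λ² + s λ − det M, where s is the sum of the principal 2×2 minors.
tr M = -5 + 2 + 0 = -3.
s = ((-5)·2 − 4²) + ((-5)·0 − (-1)²) + (2·0 − (-3)²) = -26 + (-1) + (-9) = -36.
det M (expand along row 1) = (-5)·(-9) − 4·(-3) + (-1)·(-10) = 67.
Characteristic polynomial: λ³ + 3λ² − 36λ − 67 = 0.
Substitute λ = y + (tr M)/3 = y − 1.000000 to remove the quadratic term: y³ + p·y + q = 0 with p = s − (tr M)²/3 = -39.000000 and q = −2(tr M)³/27 + (tr M)·s/3 − det M = -29.000000.
Three real roots ⇒ use the trigonometric (Viète) form: r = 2√(−p/3) = 7.211103, φ = arccos(3q/(p·r)) = arccos(0.309352) = 1.256285 rad.
y_k = r·cos(φ/3 − 2πk/3) for k = 0, 1, 2 gives y = 6.588014, -0.754608, -5.833407.
λ_k = y_k − 1.000000 gives λ = 5.5880, -1.7546, -6.8334 (check: the sum is -3.0000 = tr M).

Eigenvalues sorted in increasing order: [-6.8334, -1.7546, 5.5880].


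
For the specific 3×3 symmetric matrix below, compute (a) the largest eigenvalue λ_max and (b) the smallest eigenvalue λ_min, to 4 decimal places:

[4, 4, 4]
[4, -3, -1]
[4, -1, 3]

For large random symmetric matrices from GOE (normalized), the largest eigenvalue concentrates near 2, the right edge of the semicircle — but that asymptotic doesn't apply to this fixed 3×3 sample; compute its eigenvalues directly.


Since M is real symmetric, all three eigenvalues are real; they are the roots of det(λI − M) = λ³ − (tr M) λ² + s λ − det M, where s is the sum of the principal 2×2 minors.
tr M = 4 + (-3) + 3 = 4.
s = (4·(-3) − 4²) + (4·3 − 4²) + ((-3)·3 − (-1)²) = -28 + (-4) + (-10) = -42.
det M (expand along row 1) = 4·(-10) − 4·16 + 4·8 = -72.
Characteristic polynomial: λ³ − 4λ² − 42λ + 72 = 0.
Substitute λ = y + (tr M)/3 = y + 1.333333 to remove the quadratic term: y³ + p·y + q = 0 with p = s − (tr M)²/3 = -47.333333 and q = −2(tr M)³/27 + (tr M)·s/3 − det M = 11.259259.
Three real roots ⇒ use the trigonometric (Viète) form: r = 2√(−p/3) = 7.944250, φ = arccos(3q/(p·r)) = arccos(-0.089828) = 1.660745 rad.
y_k = r·cos(φ/3 − 2πk/3) for k = 0, 1, 2 gives y = 6.757752, 0.238157, -6.995909.
λ_k = y_k + 1.333333 gives λ = 8.0911, 1.5715, -5.6626 (check: the sum is 4.0000 = tr M).

Hence λ_max = 8.0911 and λ_min = -5.6626.


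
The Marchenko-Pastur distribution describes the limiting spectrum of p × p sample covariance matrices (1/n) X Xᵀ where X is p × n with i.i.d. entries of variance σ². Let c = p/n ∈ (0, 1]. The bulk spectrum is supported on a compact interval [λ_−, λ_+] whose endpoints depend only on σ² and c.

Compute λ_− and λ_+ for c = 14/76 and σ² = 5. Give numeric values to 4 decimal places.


c = 14/76 = 0.184211; √c = 0.429198.
λ_− = σ² (1 − √c)² = 5 · (1 − 0.429198)² = 5 · (0.570802)² = 1.629077.
λ_+ = σ² (1 + √c)² = 5 · (1 + 0.429198)² = 5 · (1.429198)² = 10.213028.

Rounded to 4 decimal places: λ_− ≈ 1.6291, λ_+ ≈ 10.2130.


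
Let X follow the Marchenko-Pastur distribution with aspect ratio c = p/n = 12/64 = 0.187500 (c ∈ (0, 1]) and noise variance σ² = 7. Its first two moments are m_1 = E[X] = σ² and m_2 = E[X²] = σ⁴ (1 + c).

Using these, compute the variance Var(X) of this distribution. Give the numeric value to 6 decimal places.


m_1 = E[X] = σ² = 7, so m_1² = 49.
m_2 = E[X²] = σ⁴ (1 + c) = 49 · (1 + 0.187500) = 49 · 1.187500 = 58.187500.
(Note m_2 − m_1² simplifies to c · σ⁴ = 0.187500 · 49.)

Var(X) = m_2 − m_1² = 58.187500 − 49 = 9.187500.


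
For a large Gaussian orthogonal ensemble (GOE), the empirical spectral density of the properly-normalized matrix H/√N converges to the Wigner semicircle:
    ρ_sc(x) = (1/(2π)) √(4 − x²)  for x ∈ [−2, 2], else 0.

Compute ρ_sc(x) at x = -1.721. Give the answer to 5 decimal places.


ρ_sc(x) = (1/(2π)) √(4 − x²). With x = -1.721:
  4 − x² = 4 − (-1.721)² = 4 − 2.961841 = 1.038159.
  √(4 − x²) = 1.018901.
  1/(2π) = 0.159155.
  ρ_sc(-1.721) = 0.159155 · 1.018901 = 0.162163.

Rounded to 5 decimal places: ρ_sc(-1.721) ≈ 0.16216.


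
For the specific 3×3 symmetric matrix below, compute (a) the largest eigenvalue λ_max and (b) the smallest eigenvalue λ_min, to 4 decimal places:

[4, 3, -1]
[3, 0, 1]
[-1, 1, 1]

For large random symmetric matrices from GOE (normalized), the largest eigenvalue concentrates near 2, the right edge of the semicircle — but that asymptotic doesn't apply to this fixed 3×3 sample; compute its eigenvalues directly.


Since M is real symmetric, all three eigenvalues are real; they are the roots of det(λI − M) = λ³ − (tr M) λ² + s λ − det M, where s is the sum of the principal 2×2 minors.
tr M = 4 + 0 + 1 = 5.
s = (4·0 − 3²) + (4·1 − (-1)²) + (0·1 − 1²) = -9 + 3 + (-1) = -7.
det M (expand along row 1) = 4·(-1) − 3·4 + (-1)·3 = -19.
Characteristic polynomial: λ³ − 5λ² − 7λ + 19 = 0.
Substitute λ = y + (tr M)/3 = y + 1.666667 to remove the quadratic term: y³ + p·y + q = 0 with p = s − (tr M)²/3 = -15.333333 and q = −2(tr M)³/27 + (tr M)·s/3 − det M = -1.925926.
Three real roots ⇒ use the trigonometric (Viète) form: r = 2√(−p/3) = 4.521553, φ = arccos(3q/(p·r)) = arccos(0.083337) = 1.487363 rad.
y_k = r·cos(φ/3 − 2πk/3) for k = 0, 1, 2 gives y = 3.977133, -0.125733, -3.851399.
λ_k = y_k + 1.666667 gives λ = 5.6438, 1.5409, -2.1847 (check: the sum is 5.0000 = tr M).

Hence λ_max = 5.6438 and λ_min = -2.1847.


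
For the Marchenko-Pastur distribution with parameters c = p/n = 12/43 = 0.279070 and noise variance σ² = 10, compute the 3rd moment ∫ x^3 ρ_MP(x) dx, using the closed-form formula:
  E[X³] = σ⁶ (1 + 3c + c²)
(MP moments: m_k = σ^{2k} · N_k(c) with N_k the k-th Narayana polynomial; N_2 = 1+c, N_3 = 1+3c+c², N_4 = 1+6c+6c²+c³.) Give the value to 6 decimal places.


E[X³] = σ⁶ (1 + 3c + c²) (third MP moment). With σ² = 10 (so σ⁶ = 1000) and c = 12/43 = 0.279070: E[X³] = 1000 · (1 + 3·0.279070 + (0.279070)²) = 1000 · 1.915089.

So E[X^3] = 1915.089237.


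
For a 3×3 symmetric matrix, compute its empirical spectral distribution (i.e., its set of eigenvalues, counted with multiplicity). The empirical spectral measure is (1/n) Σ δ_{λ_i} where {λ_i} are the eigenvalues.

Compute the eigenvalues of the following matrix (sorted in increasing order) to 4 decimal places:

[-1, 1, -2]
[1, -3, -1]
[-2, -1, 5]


Since M is real symmetric, all three eigenvalues are real; they are the roots of det(λI − M) = λ³ − (tr M) λ² + s λ − det M, where s is the sum of the principal 2×2 minors.
tr M = -1 + (-3) + 5 = 1.
s = ((-1)·(-3) − 1²) + ((-1)·5 − (-2)²) + ((-3)·5 − (-1)²) = 2 + (-9) + (-16) = -23.
det M (expand along row 1) = (-1)·(-16) − 1·3 + (-2)·(-7) = 27.
Characteristic polynomial: λ³ − λ² − 23λ − 27 = 0.
Substitute λ = y + (tr M)/3 = y + 0.333333 to remove the quadratic term: y³ + p·y + q = 0 with p = s − (tr M)²/3 = -23.333333 and q = −2(tr M)³/27 + (tr M)·s/3 − det M = -34.740741.
Three real roots ⇒ use the trigonometric (Viète) form: r = 2√(−p/3) = 5.577734, φ = arccos(3q/(p·r)) = arccos(0.800803) = 0.642161 rad.
y_k = r·cos(φ/3 − 2πk/3) for k = 0, 1, 2 gives y = 5.450438, -1.699119, -3.751319.
λ_k = y_k + 0.333333 gives λ = 5.7838, -1.3658, -3.4180 (check: the sum is 1.0000 = tr M).

Eigenvalues sorted in increasing order: [-3.4180, -1.3658, 5.7838].


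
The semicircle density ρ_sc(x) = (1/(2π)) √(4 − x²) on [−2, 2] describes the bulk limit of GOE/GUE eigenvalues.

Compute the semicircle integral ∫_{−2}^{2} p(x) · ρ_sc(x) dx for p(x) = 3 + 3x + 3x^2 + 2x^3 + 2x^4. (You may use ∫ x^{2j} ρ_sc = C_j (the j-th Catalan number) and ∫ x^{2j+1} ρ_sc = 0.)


Write p(x) = Σ a_i x^i, split into monomials and integrate each against ρ_sc separately.
Using ∫ x^{2j} ρ_sc = C_j = (1/(j+1)) C(2j, j) (Catalan numbers) and ∫ x^{2j+1} ρ_sc = 0 (odd monomials vanish by symmetry):
  i = 0 (even): a_0 · C_{0} = 3 · 1 = 3
  i = 1 (odd): ∫ x^1 ρ_sc = 0 (vanishes)
  i = 2 (even): a_2 · C_{1} = 3 · 1 = 3
  i = 3 (odd): ∫ x^3 ρ_sc = 0 (vanishes)
  i = 4 (even): a_4 · C_{2} = 2 · 2 = 4

Summing the contributions: ∫_{−2}^{2} p(x) ρ_sc(x) dx = 3 + 3 + 4 = 10.


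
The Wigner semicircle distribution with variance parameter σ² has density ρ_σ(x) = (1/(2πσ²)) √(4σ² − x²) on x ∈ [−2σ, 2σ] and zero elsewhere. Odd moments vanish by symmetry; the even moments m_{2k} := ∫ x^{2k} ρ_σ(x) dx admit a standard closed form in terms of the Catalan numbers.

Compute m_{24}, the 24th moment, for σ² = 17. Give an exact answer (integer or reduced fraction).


By the scaled semicircle moment identity, m_{2k} = σ^{2k} · C_k with k = 12.
C_12 = (1/(k+1)) · C(2k, k) = (1/13) · C(24, 12) = (1/13) · 2704156 = 208012.
σ^{2k} = (σ²)^k = (17)^12 = 582622237229761.

Therefore m_{24} = σ^{24} · C_12 = 582622237229761 · 208012 = 121192416810637045132.


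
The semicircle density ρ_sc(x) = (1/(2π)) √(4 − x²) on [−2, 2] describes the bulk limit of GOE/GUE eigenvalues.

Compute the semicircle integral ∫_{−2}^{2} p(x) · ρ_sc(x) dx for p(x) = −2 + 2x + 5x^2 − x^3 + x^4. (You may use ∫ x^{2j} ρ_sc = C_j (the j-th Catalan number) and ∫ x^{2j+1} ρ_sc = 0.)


Write p(x) = Σ a_i x^i, split into monomials and integrate each against ρ_sc separately.
Using ∫ x^{2j} ρ_sc = C_j = (1/(j+1)) C(2j, j) (Catalan numbers) and ∫ x^{2j+1} ρ_sc = 0 (odd monomials vanish by symmetry):
  i = 0 (even): a_0 · C_{0} = -2 · 1 = -2
  i = 1 (odd): ∫ x^1 ρ_sc = 0 (vanishes)
  i = 2 (even): a_2 · C_{1} = 5 · 1 = 5
  i = 3 (odd): ∫ x^3 ρ_sc = 0 (vanishes)
  i = 4 (even): a_4 · C_{2} = 1 · 2 = 2

Summing the contributions: ∫_{−2}^{2} p(x) ρ_sc(x) dx = (-2) + 5 + 2 = 5.


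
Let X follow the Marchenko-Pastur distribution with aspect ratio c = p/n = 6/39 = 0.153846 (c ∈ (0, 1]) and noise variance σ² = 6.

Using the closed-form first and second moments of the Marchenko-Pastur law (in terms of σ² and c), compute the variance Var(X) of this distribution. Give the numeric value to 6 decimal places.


Recall the MP moments m_1 = E[X] = σ² and m_2 = E[X²] = σ⁴ (1 + c).
m_1 = E[X] = σ² = 6, so m_1² = 36.
m_2 = E[X²] = σ⁴ (1 + c) = 36 · (1 + 0.153846) = 36 · 1.153846 = 41.538462.
(Note m_2 − m_1² simplifies to c · σ⁴ = 0.153846 · 36.)

Var(X) = m_2 − m_1² = 41.538462 − 36 = 5.538462.


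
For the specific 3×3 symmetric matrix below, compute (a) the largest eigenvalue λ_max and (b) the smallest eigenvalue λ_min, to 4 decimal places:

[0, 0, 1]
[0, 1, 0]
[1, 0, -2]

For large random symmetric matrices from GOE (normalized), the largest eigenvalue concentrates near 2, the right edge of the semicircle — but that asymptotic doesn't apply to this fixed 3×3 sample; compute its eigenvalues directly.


Since M is real symmetric, all three eigenvalues are real; they are the roots of det(λI − M) = λ³ − (tr M) λ² + s λ − det M, where s is the sum of the principal 2×2 minors.
tr M = 0 + 1 + (-2) = -1.
s = (0·1 − 0²) + (0·(-2) − 1²) + (1·(-2) − 0²) = 0 + (-1) + (-2) = -3.
det M (expand along row 1) = 0·(-2) − 0·0 + 1·(-1) = -1.
Characteristic polynomial: λ³ + λ² − 3λ + 1 = 0.
Substitute λ = y + (tr M)/3 = y − 0.333333 to remove the quadratic term: y³ + p·y + q = 0 with p = s − (tr M)²/3 = -3.333333 and q = −2(tr M)³/27 + (tr M)·s/3 − det M = 2.074074.
Three real roots ⇒ use the trigonometric (Viète) form: r = 2√(−p/3) = 2.108185, φ = arccos(3q/(p·r)) = arccos(-0.885438) = 2.658231 rad.
y_k = r·cos(φ/3 − 2πk/3) for k = 0, 1, 2 gives y = 1.333333, 0.747547, -2.080880.
λ_k = y_k − 0.333333 gives λ = 1.0000, 0.4142, -2.4142 (check: the sum is -1.0000 = tr M).

Hence λ_max = 1.0000 and λ_min = -2.4142.


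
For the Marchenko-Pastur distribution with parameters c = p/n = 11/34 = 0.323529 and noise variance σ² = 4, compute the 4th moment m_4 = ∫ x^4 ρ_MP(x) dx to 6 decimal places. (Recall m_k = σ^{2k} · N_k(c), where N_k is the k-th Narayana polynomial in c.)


E[X⁴] = σ⁸ (1 + 6c + 6c² + c³) (fourth MP moment). With σ² = 4 (so σ⁸ = 256) and c = 11/34 = 0.323529: E[X⁴] = 256 · (1 + 6·0.323529 + 6·(0.323529)² + (0.323529)³) = 256 · 3.603068.

So E[X^4] = 922.385508.


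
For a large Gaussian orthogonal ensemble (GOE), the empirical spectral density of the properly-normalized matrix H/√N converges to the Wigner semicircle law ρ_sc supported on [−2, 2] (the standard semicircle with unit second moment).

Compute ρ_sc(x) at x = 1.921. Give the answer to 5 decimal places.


ρ_sc(x) = (1/(2π)) √(4 − x²). With x = 1.921:
  4 − x² = 4 − (1.921)² = 4 − 3.690241 = 0.309759.
  √(4 − x²) = 0.556560.
  1/(2π) = 0.159155.
  ρ_sc(1.921) = 0.159155 · 0.556560 = 0.088579.

Rounded to 5 decimal places: ρ_sc(1.921) ≈ 0.08858.


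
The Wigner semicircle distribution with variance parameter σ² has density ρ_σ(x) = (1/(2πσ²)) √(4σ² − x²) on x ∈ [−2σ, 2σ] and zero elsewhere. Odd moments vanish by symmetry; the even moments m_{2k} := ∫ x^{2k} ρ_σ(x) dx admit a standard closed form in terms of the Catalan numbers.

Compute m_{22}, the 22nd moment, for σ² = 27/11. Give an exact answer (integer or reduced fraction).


By the scaled semicircle moment identity, m_{2k} = σ^{2k} · C_k with k = 11.
C_11 = (1/(k+1)) · C(2k, k) = (1/12) · C(22, 11) = (1/12) · 705432 = 58786.
σ^{2k} = (σ²)^k = (27/11)^11 = 5559060566555523/285311670611.

Therefore m_{22} = σ^{22} · C_11 = (5559060566555523/285311670611) · 58786 = 326794934465532975078/285311670611.


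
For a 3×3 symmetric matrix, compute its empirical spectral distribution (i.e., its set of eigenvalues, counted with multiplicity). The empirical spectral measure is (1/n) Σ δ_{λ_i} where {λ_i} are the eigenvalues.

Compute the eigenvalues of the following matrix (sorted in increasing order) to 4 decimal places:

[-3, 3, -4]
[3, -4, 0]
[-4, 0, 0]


Since M is real symmetric, all three eigenvalues are real; they are the roots of det(λI − M) = λ³ − (tr M) λ² + s λ − det M, where s is the sum of the principal 2×2 minors.
tr M = -3 + (-4) + 0 = -7.
s = ((-3)·(-4) − 3²) + ((-3)·0 − (-4)²) + ((-4)·0 − 0²) = 3 + (-16) + 0 = -13.
det M (expand along row 1) = (-3)·0 − 3·0 + (-4)·(-16) = 64.
Characteristic polynomial: λ³ + 7λ² − 13λ − 64 = 0.
Substitute λ = y + (tr M)/3 = y − 2.333333 to remove the quadratic term: y³ + p·y + q = 0 with p = s − (tr M)²/3 = -29.333333 and q = −2(tr M)³/27 + (tr M)·s/3 − det M = -8.259259.
Three real roots ⇒ use the trigonometric (Viète) form: r = 2√(−p/3) = 6.253888, φ = arccos(3q/(p·r)) = arccos(0.135067) = 1.435315 rad.
y_k = r·cos(φ/3 − 2πk/3) for k = 0, 1, 2 gives y = 5.551670, -0.282333, -5.269337.
λ_k = y_k − 2.333333 gives λ = 3.2183, -2.6157, -7.6027 (check: the sum is -7.0000 = tr M).

Eigenvalues sorted in increasing order: [-7.6027, -2.6157, 3.2183].


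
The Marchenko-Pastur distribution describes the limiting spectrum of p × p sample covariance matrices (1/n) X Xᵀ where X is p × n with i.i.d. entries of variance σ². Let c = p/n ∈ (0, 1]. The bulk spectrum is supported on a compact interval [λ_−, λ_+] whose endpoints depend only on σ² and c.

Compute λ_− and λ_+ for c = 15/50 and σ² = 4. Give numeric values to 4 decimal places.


c = 15/50 = 0.300000; √c = 0.547723.
λ_− = σ² (1 − √c)² = 4 · (1 − 0.547723)² = 4 · (0.452277)² = 0.818220.
λ_+ = σ² (1 + √c)² = 4 · (1 + 0.547723)² = 4 · (1.547723)² = 9.581780.

Rounded to 4 decimal places: λ_− ≈ 0.8182, λ_+ ≈ 9.5818.


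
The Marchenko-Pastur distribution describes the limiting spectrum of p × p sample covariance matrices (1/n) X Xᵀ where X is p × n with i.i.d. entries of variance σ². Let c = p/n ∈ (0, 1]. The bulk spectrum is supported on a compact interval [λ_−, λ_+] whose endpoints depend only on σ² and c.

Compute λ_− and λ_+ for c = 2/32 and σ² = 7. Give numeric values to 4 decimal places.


c = 2/32 = 0.062500; √c = 0.250000.
λ_− = σ² (1 − √c)² = 7 · (1 − 0.250000)² = 7 · (0.750000)² = 3.937500.
λ_+ = σ² (1 + √c)² = 7 · (1 + 0.250000)² = 7 · (1.250000)² = 10.937500.

Rounded to 4 decimal places: λ_− ≈ 3.9375, λ_+ ≈ 10.9375.


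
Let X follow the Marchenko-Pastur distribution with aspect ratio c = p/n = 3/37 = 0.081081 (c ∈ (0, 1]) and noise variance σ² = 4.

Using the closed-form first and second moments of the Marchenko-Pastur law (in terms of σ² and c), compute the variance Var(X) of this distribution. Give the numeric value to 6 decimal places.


Recall the MP moments m_1 = E[X] = σ² and m_2 = E[X²] = σ⁴ (1 + c).
m_1 = E[X] = σ² = 4, so m_1² = 16.
m_2 = E[X²] = σ⁴ (1 + c) = 16 · (1 + 0.081081) = 16 · 1.081081 = 17.297297.
(Note m_2 − m_1² simplifies to c · σ⁴ = 0.081081 · 16.)

Var(X) = m_2 − m_1² = 17.297297 − 16 = 1.297297.


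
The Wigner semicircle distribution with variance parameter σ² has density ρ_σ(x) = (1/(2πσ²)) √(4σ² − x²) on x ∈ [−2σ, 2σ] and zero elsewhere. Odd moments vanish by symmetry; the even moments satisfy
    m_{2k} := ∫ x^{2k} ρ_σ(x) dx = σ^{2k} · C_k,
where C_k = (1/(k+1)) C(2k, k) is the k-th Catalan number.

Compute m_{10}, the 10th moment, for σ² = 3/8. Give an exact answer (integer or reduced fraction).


By the scaled semicircle moment identity, m_{2k} = σ^{2k} · C_k with k = 5.
C_5 = (1/(k+1)) · C(2k, k) = (1/6) · C(10, 5) = (1/6) · 252 = 42.
σ^{2k} = (σ²)^k = (3/8)^5 = 243/32768.

Therefore m_{10} = σ^{10} · C_5 = (243/32768) · 42 = 5103/16384.


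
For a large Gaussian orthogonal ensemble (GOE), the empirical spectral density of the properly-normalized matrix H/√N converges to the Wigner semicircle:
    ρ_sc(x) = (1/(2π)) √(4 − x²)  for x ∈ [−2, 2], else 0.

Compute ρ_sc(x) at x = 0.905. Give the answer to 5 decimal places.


ρ_sc(x) = (1/(2π)) √(4 − x²). With x = 0.905:
  4 − x² = 4 − (0.905)² = 4 − 0.819025 = 3.180975.
  √(4 − x²) = 1.783529.
  1/(2π) = 0.159155.
  ρ_sc(0.905) = 0.159155 · 1.783529 = 0.283857.

Rounded to 5 decimal places: ρ_sc(0.905) ≈ 0.28386.


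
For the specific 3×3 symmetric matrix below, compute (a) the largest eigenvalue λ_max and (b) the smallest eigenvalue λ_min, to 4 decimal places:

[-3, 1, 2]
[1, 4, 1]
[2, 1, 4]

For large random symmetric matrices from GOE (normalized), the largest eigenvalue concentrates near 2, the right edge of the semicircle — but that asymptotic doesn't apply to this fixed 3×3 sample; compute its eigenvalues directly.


Since M is real symmetric, all three eigenvalues are real; they are the roots of det(λI − M) = λ³ − (tr M) λ² + s λ − det M, where s is the sum of the principal 2×2 minors.
tr M = -3 + 4 + 4 = 5.
s = ((-3)·4 − 1²) + ((-3)·4 − 2²) + (4·4 − 1²) = -13 + (-16) + 15 = -14.
det M (expand along row 1) = (-3)·15 − 1·2 + 2·(-7) = -61.
Characteristic polynomial: λ³ − 5λ² − 14λ + 61 = 0.
Substitute λ = y + (tr M)/3 = y + 1.666667 to remove the quadratic term: y³ + p·y + q = 0 with p = s − (tr M)²/3 = -22.333333 and q = −2(tr M)³/27 + (tr M)·s/3 − det M = 28.407407.
Three real roots ⇒ use the trigonometric (Viète) form: r = 2√(−p/3) = 5.456902, φ = arccos(3q/(p·r)) = arccos(-0.699283) = 2.345191 rad.
y_k = r·cos(φ/3 − 2πk/3) for k = 0, 1, 2 gives y = 3.872739, 1.393007, -5.265747.
λ_k = y_k + 1.666667 gives λ = 5.5394, 3.0597, -3.5991 (check: the sum is 5.0000 = tr M).

Hence λ_max = 5.5394 and λ_min = -3.5991.


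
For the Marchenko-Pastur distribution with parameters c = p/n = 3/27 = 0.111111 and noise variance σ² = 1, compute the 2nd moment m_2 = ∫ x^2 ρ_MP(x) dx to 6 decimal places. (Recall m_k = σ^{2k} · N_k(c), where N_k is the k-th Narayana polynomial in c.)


E[X²] = σ⁴ (1 + c) (second MP moment). With σ² = 1 (so σ⁴ = 1) and c = 3/27 = 0.111111: E[X²] = 1 · (1 + 0.111111) = 1 · 1.111111.

So E[X^2] = 1.111111.


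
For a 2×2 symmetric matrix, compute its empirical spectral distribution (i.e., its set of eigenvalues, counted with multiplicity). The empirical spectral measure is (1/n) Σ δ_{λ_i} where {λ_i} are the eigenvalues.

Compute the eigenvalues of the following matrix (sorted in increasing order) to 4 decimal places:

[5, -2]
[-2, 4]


Since M is real symmetric, both eigenvalues are real; they are the roots of det(λI − M) = λ² − (tr M) λ + det M.
tr M = 5 + 4 = 9.
det M = 5·4 − (-2)² = 20 − 4 = 16.
Characteristic polynomial: λ² − 9λ + 16 = 0.
Discriminant Δ = (tr M)² − 4·det M = 81 − 64 = 17; √Δ = 4.123106.
λ = (tr M ± √Δ)/2 = (9 ± 4.123106)/2, giving (tr M − √Δ)/2 = 2.4384 and (tr M + √Δ)/2 = 6.5616.

Eigenvalues sorted in increasing order: [2.4384, 6.5616].


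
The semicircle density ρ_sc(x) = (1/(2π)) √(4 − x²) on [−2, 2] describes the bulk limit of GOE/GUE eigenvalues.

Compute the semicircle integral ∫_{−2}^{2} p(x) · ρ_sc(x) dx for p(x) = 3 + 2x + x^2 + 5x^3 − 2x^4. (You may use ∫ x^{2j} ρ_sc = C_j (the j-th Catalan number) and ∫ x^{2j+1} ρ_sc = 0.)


Write p(x) = Σ a_i x^i, split into monomials and integrate each against ρ_sc separately.
Using ∫ x^{2j} ρ_sc = C_j = (1/(j+1)) C(2j, j) (Catalan numbers) and ∫ x^{2j+1} ρ_sc = 0 (odd monomials vanish by symmetry):
  i = 0 (even): a_0 · C_{0} = 3 · 1 = 3
  i = 1 (odd): ∫ x^1 ρ_sc = 0 (vanishes)
  i = 2 (even): a_2 · C_{1} = 1 · 1 = 1
  i = 3 (odd): ∫ x^3 ρ_sc = 0 (vanishes)
  i = 4 (even): a_4 · C_{2} = -2 · 2 = -4

Summing the contributions: ∫_{−2}^{2} p(x) ρ_sc(x) dx = 3 + 1 + (-4) = 0.


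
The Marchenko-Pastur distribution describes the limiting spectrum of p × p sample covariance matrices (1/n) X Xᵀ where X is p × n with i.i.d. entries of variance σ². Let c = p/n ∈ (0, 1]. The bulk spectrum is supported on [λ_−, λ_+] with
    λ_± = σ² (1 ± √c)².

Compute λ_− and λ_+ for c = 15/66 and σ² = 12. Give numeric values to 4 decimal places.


c = 15/66 = 0.227273; √c = 0.476731.
λ_− = σ² (1 − √c)² = 12 · (1 − 0.476731)² = 12 · (0.523269)² = 3.285722.
λ_+ = σ² (1 + √c)² = 12 · (1 + 0.476731)² = 12 · (1.476731)² = 26.168824.

Rounded to 4 decimal places: λ_− ≈ 3.2857, λ_+ ≈ 26.1688.


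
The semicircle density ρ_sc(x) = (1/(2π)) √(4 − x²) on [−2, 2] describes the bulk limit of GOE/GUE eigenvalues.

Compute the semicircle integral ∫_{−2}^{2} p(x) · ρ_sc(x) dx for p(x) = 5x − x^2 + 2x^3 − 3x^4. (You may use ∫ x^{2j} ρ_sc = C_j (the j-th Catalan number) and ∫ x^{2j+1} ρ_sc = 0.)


Write p(x) = Σ a_i x^i, split into monomials and integrate each against ρ_sc separately.
Using ∫ x^{2j} ρ_sc = C_j = (1/(j+1)) C(2j, j) (Catalan numbers) and ∫ x^{2j+1} ρ_sc = 0 (odd monomials vanish by symmetry):
  i = 1 (odd): ∫ x^1 ρ_sc = 0 (vanishes)
  i = 2 (even): a_2 · C_{1} = -1 · 1 = -1
  i = 3 (odd): ∫ x^3 ρ_sc = 0 (vanishes)
  i = 4 (even): a_4 · C_{2} = -3 · 2 = -6

Summing the contributions: ∫_{−2}^{2} p(x) ρ_sc(x) dx = (-1) + (-6) = -7.


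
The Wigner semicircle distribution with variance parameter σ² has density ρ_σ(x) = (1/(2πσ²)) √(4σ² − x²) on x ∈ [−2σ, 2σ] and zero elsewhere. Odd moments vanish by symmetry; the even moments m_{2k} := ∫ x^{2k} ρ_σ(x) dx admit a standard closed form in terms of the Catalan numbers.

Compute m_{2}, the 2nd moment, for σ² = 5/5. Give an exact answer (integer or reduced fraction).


By the scaled semicircle moment identity, m_{2k} = σ^{2k} · C_k with k = 1.
C_1 = (1/(k+1)) · C(2k, k) = (1/2) · C(2, 1) = (1/2) · 2 = 1.
σ^{2k} = (σ²)^k = (5/5)^1 = 1.

Therefore m_{2} = σ^{2} · C_1 = 1 · 1 = 1.


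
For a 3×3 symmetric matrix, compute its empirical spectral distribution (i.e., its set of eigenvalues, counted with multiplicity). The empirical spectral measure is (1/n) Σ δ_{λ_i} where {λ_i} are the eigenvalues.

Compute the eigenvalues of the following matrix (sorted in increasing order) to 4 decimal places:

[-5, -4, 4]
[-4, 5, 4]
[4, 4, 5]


Since M is real symmetric, all three eigenvalues are real; they are the roots of det(λI − M) = λ³ − (tr M) λ² + s λ − det M, where s is the sum of the principal 2×2 minors.
tr M = -5 + 5 + 5 = 5.
s = ((-5)·5 − (-4)²) + ((-5)·5 − 4²) + (5·5 − 4²) = -41 + (-41) + 9 = -73.
det M (expand along row 1) = (-5)·9 − (-4)·(-36) + 4·(-36) = -333.
Characteristic polynomial: λ³ − 5λ² − 73λ + 333 = 0.
Substitute λ = y + (tr M)/3 = y + 1.666667 to remove the quadratic term: y³ + p·y + q = 0 with p = s − (tr M)²/3 = -81.333333 and q = −2(tr M)³/27 + (tr M)·s/3 − det M = 202.074074.
Three real roots ⇒ use the trigonometric (Viète) form: r = 2√(−p/3) = 10.413666, φ = arccos(3q/(p·r)) = arccos(-0.715747) = 2.368490 rad.
y_k = r·cos(φ/3 − 2πk/3) for k = 0, 1, 2 gives y = 7.333333, 2.736458, -10.069791.
λ_k = y_k + 1.666667 gives λ = 9.0000, 4.4031, -8.4031 (check: the sum is 5.0000 = tr M).

Eigenvalues sorted in increasing order: [-8.4031, 4.4031, 9.0000].


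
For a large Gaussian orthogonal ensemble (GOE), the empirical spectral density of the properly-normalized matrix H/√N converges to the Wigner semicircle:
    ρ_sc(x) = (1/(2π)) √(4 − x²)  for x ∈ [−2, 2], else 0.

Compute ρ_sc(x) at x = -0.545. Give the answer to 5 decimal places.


ρ_sc(x) = (1/(2π)) √(4 − x²). With x = -0.545:
  4 − x² = 4 − (-0.545)² = 4 − 0.297025 = 3.702975.
  √(4 − x²) = 1.924312.
  1/(2π) = 0.159155.
  ρ_sc(-0.545) = 0.159155 · 1.924312 = 0.306264.

Rounded to 5 decimal places: ρ_sc(-0.545) ≈ 0.30626.


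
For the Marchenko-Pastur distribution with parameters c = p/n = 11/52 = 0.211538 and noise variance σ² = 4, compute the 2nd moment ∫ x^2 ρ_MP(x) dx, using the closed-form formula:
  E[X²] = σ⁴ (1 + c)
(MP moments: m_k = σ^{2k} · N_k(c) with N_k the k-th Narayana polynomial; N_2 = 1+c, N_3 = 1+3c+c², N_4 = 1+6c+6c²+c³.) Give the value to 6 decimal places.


E[X²] = σ⁴ (1 + c) (second MP moment). With σ² = 4 (so σ⁴ = 16) and c = 11/52 = 0.211538: E[X²] = 16 · (1 + 0.211538) = 16 · 1.211538.

So E[X^2] = 19.384615.
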